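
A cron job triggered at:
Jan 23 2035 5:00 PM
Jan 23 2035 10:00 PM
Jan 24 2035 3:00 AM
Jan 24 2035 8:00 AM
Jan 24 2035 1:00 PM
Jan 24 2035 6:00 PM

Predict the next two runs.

Jan 24 2035 11:00 PM, Jan 25 2035 4:00 AM

The interval is a steady 5 hours (5, 5, 5, 5, 5).
Jan 24 2035 6:00 PM + 5 h = Jan 24 2035 11:00 PM.
Jan 24 2035 11:00 PM + 5 h = Jan 25 2035 4:00 AM.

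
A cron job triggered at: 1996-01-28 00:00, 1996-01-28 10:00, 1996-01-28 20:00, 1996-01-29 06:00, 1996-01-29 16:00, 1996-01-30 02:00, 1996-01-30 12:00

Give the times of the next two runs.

Gaps: 10, 10, 10, 10, 10, 10 hours — each event is 10 hours after the previous one.
1996-01-30 12:00 + 10 h = 1996-01-30 22:00.
1996-01-30 22:00 + 10 h = 1996-01-31 08:00.

1996-01-30 22:00, 1996-01-31 08:00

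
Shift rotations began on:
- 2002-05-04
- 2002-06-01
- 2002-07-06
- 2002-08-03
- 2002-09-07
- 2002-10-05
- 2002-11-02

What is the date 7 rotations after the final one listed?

All dates are Saturdays, 28, 35, 28, 35, 28, 28 days apart.
Specifically, the 1st Saturday of each month.
December 2002 — 1st Saturday is 2002-12-07.
January 2003 — 1st Saturday is 2003-01-04.
1st Saturday of February 2003: 2003-02-01.
March 2003 — 1st Saturday is 2003-03-01.
April 2003 — 1st Saturday is 2003-04-05.
1st Saturday of May 2003: 2003-05-03.
June 2003 — 1st Saturday is 2003-06-07.

2003-06-07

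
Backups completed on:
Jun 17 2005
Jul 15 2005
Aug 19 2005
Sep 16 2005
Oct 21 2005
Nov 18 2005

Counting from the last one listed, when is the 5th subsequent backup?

All dates are Fridays, 28, 35, 28, 35, 28 days apart.
Specifically, the 3rd Friday of each month.
December 2005 — 3rd Friday is Dec 16 2005.
January 2006 — 3rd Friday is Jan 20 2006.
3rd Friday of February 2006: Feb 17 2006.
3rd Friday of March 2006: Mar 17 2006.
April 2006 — 3rd Friday is Apr 21 2006.

Apr 21 2006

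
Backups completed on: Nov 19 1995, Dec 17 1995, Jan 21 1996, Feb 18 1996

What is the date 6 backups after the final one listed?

All dates are Sundays, 28, 35, 28 days apart.
Specifically, the 3rd Sunday of each month.
3rd Sunday of March 1996: Mar 17 1996.
April 1996 — 3rd Sunday is Apr 21 1996.
May 1996 — 3rd Sunday is May 19 1996.
3rd Sunday of June 1996: Jun 16 1996.
July 1996 — 3rd Sunday is Jul 21 1996.
August 1996 — 3rd Sunday is Aug 18 1996.

Aug 18 1996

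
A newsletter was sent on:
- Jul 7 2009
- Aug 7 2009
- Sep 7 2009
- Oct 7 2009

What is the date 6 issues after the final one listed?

Gaps: 31, 31, 30 days — not constant. Every event is on the 7th of the month.
Pattern: the 7th of each month.
Next: November 2009 → Nov 7 2009.
December 2009: Dec 7 2009.
January 2010: Jan 7 2010.
Next: February 2010 → Feb 7 2010.
March 2010: Mar 7 2010.
Next: April 2010 → Apr 7 2010.

Apr 7 2010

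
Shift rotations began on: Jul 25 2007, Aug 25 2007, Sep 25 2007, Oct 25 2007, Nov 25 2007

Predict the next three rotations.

Gaps: 31, 31, 30, 31 days — not constant. Every event is on the 25th of the month.
Pattern: the 25th of each month.
Next: December 2007 → Dec 25 2007.
Next: January 2008 → Jan 25 2008.
February 2008: Feb 25 2008.

Dec 25 2007, Jan 25 2008, Feb 25 2008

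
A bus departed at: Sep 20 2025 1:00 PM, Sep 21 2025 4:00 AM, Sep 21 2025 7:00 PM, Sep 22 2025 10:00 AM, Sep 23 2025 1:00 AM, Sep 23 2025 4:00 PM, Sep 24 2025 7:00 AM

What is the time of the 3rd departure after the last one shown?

Spacing: 15, 15, 15, 15, 15, 15 h — constant 15 h.
Sep 24 2025 7:00 AM + 15 h = Sep 24 2025 10:00 PM.
Sep 24 2025 10:00 PM + 15 h = Sep 25 2025 1:00 PM.
Sep 25 2025 1:00 PM + 15 h = Sep 26 2025 4:00 AM.

Sep 26 2025 4:00 AM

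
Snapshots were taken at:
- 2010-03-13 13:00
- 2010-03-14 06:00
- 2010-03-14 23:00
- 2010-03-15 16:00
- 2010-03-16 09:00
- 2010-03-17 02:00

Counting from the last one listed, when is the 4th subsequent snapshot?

Gaps: 17, 17, 17, 17, 17 hours — each event is 17 hours after the previous one.
2010-03-17 02:00 + 17 h = 2010-03-17 19:00.
2010-03-17 19:00 + 17 h = 2010-03-18 12:00.
2010-03-18 12:00 + 17 h = 2010-03-19 05:00.
2010-03-19 05:00 + 17 h = 2010-03-19 22:00.

2010-03-19 22:00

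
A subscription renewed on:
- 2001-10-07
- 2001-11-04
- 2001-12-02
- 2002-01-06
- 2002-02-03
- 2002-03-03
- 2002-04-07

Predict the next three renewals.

2002-05-05, 2002-06-02, 2002-07-07

These are Sundays at 28- or 35-day spacing (28, 28, 35, 28, 28, 35).
The pattern: 1st Sunday of the month.
1st Sunday of May 2002: 2002-05-05.
June 2002 — 1st Sunday is 2002-06-02.
July 2002 — 1st Sunday is 2002-07-07.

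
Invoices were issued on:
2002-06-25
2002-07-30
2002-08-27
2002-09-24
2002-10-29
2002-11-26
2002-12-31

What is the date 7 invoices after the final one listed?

All Tuesdays; the gaps (35, 28, 28, 35, 28, 35) vary with month length.
This is the last Tuesday of each month.
January 2003 ends with Tuesday 2003-01-28.
February 2003 ends with Tuesday 2003-02-25.
Last Tuesday of March 2003: 2003-03-25.
April 2003 ends with Tuesday 2003-04-29.
Last Tuesday of May 2003: 2003-05-27.
June 2003 ends with Tuesday 2003-06-24.
Last Tuesday of July 2003: 2003-07-29.

2003-07-29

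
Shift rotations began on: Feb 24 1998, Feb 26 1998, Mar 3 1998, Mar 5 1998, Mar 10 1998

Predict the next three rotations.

Every event lands on a Tuesday or Thursday (gaps cycle 2, 5, 2, 5).
So the schedule is: every Tuesday and Thursday.
The following Thursday is Mar 12 1998.
The following Tuesday is Mar 17 1998.
The following Thursday is Mar 19 1998.

Mar 12 1998, Mar 17 1998, Mar 19 1998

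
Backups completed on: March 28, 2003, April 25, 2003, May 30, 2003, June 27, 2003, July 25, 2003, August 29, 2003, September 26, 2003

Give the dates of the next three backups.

October 31, 2003; November 28, 2003; December 26, 2003

All Fridays; the gaps (28, 35, 28, 28, 35, 28) vary with month length.
This is the last Friday of each month.
October 2003 ends with Friday October 31, 2003.
November 2003 ends with Friday November 28, 2003.
Last Friday of December 2003: December 26, 2003.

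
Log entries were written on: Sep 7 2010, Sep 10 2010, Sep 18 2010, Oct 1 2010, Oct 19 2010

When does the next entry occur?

Gaps: 3, 8, 13, 18 days — each gap is 5 larger than the previous one.
Next gap: 23 days. Oct 19 2010 + 23 days = Nov 11 2010.

Nov 11 2010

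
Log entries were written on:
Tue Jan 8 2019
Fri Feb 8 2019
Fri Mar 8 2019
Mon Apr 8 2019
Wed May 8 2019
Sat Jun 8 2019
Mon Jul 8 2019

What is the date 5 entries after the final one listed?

Each date is the 8th; the gaps (31, 28, 31, 30, 31, 30) track the month lengths.
The rule is the 8th of each month.
Next: August 2019 → Thu Aug 8 2019.
Next: September 2019 → Sun Sep 8 2019.
Next: October 2019 → Tue Oct 8 2019.
November 2019: Fri Nov 8 2019.
Next: December 2019 → Sun Dec 8 2019.

Sun Dec 8 2019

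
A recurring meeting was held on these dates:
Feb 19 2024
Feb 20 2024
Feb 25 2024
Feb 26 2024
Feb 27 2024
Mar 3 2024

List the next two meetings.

Mar 4 2024, Mar 5 2024

Every event lands on a Monday or Tuesday or Sunday (gaps cycle 1, 5, 1, 1, 5).
So the schedule is: every Monday, Tuesday and Sunday.
Next Monday: Mar 4 2024.
The following Tuesday is Mar 5 2024.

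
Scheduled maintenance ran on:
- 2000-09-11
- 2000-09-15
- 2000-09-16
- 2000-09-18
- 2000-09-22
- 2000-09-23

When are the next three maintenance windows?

Gaps: 4, 1, 2, 4, 1 days — not constant, but cyclic with period 3.
The events fall on every Monday, Friday and Saturday.
The following Monday is 2000-09-25.
Next Friday: 2000-09-29.
Next Saturday: 2000-09-30.

2000-09-25, 2000-09-29, 2000-09-30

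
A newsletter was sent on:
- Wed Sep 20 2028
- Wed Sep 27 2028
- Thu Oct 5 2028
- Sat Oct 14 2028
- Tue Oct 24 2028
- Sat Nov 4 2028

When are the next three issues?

Intervals are 7, 8, 9, 10, 11 days — an arithmetic progression with common difference 1.
Next gap: 12 days. Sat Nov 4 2028 + 12 days = Thu Nov 16 2028.
Next gap: 13 days. Thu Nov 16 2028 + 13 days = Wed Nov 29 2028.
Next gap: 14 days. Wed Nov 29 2028 + 14 days = Wed Dec 13 2028.

Thu Nov 16 2028, Wed Nov 29 2028, Wed Dec 13 2028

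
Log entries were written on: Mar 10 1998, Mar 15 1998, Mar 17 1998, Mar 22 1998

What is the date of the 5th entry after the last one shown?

Apr 7 1998

Every event lands on a Tuesday or Sunday (gaps cycle 5, 2, 5).
So the schedule is: every Tuesday and Sunday.
The following Tuesday is Mar 24 1998.
Next Sunday: Mar 29 1998.
Next Tuesday: Mar 31 1998.
The following Sunday is Apr 5 1998.
The following Tuesday is Apr 7 1998.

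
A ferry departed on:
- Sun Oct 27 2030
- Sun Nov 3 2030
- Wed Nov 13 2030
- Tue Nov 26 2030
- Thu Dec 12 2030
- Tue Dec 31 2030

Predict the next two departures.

The spacing grows by 3 each time: 7, 10, 13, 16, 19 days.
Next gap: 22 days. Tue Dec 31 2030 + 22 days = Wed Jan 22 2031.
Next gap: 25 days. Wed Jan 22 2031 + 25 days = Sun Feb 16 2031.

Wed Jan 22 2031, Sun Feb 16 2031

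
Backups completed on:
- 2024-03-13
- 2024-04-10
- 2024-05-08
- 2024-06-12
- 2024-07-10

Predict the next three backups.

These are Wednesdays at 28- or 35-day spacing (28, 28, 35, 28).
The pattern: 2nd Wednesday of the month.
2nd Wednesday of August 2024: 2024-08-14.
September 2024 — 2nd Wednesday is 2024-09-11.
October 2024 — 2nd Wednesday is 2024-10-09.

2024-08-14, 2024-09-11, 2024-10-09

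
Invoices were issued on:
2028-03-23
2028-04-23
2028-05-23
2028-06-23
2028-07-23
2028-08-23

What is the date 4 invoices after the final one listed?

2028-12-23

The day-of-month is always 23 (31, 30, 31, 30, 31 days between events).
So this recurs on the 23rd of each month.
Next: September 2028 → 2028-09-23.
Next: October 2028 → 2028-10-23.
Next: November 2028 → 2028-11-23.
December 2028: 2028-12-23.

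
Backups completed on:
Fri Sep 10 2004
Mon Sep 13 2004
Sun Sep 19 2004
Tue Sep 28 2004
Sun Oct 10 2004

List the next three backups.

Intervals are 3, 6, 9, 12 days — an arithmetic progression with common difference 3.
Next gap: 15 days. Sun Oct 10 2004 + 15 days = Mon Oct 25 2004.
Next gap: 18 days. Mon Oct 25 2004 + 18 days = Fri Nov 12 2004.
Next gap: 21 days. Fri Nov 12 2004 + 21 days = Fri Dec 3 2004.

Mon Oct 25 2004, Fri Nov 12 2004, Fri Dec 3 2004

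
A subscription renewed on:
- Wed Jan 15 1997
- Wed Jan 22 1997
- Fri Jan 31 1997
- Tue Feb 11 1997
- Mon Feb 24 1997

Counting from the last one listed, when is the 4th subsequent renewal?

The spacing grows by 2 each time: 7, 9, 11, 13 days.
Next gap: 15 days. Mon Feb 24 1997 + 15 days = Tue Mar 11 1997.
Next gap: 17 days. Tue Mar 11 1997 + 17 days = Fri Mar 28 1997.
Next gap: 19 days. Fri Mar 28 1997 + 19 days = Wed Apr 16 1997.
Next gap: 21 days. Wed Apr 16 1997 + 21 days = Wed May 7 1997.

Wed May 7 1997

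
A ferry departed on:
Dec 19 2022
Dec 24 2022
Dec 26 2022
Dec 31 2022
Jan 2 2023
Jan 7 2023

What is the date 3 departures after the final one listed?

Gaps: 5, 2, 5, 2, 5 days — not constant, but cyclic with period 2.
The events fall on every Monday and Saturday.
The following Monday is Jan 9 2023.
Next Saturday: Jan 14 2023.
Next Monday: Jan 16 2023.

Jan 16 2023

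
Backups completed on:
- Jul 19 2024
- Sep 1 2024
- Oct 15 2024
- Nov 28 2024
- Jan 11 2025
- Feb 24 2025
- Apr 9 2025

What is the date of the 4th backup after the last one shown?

Gaps between consecutive events: 44, 44, 44, 44, 44, 44 days — a constant 44-day interval.
Apr 9 2025 + 44 days = May 23 2025.
May 23 2025 + 44 days = Jul 6 2025.
Jul 6 2025 + 44 days = Aug 19 2025.
Aug 19 2025 + 44 days = Oct 2 2025.

Oct 2 2025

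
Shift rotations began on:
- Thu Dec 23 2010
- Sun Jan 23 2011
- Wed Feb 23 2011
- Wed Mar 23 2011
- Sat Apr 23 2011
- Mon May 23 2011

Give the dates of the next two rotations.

Gaps: 31, 31, 28, 31, 30 days — not constant. Every event is on the 23rd of the month.
Pattern: the 23rd of each month.
Next: June 2011 → Thu Jun 23 2011.
Next: July 2011 → Sat Jul 23 2011.

Thu Jun 23 2011, Sat Jul 23 2011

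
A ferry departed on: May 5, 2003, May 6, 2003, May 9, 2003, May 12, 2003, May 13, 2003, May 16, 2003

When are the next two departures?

May 19, 2003; May 20, 2003

Gaps: 1, 3, 3, 1, 3 days — not constant, but cyclic with period 3.
The events fall on every Monday, Tuesday and Friday.
The following Monday is May 19, 2003.
The following Tuesday is May 20, 2003.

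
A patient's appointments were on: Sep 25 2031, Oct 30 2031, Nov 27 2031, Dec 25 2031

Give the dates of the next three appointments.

Jan 29 2032, Feb 26 2032, Mar 25 2032

Every date is a Thursday; gaps 35, 28, 28 days.
Each is the last Thursday of its month (at least one falls on the 29th or later, ruling out '4th Thursday').
Last Thursday of January 2032: Jan 29 2032.
February 2032 ends with Thursday Feb 26 2032.
March 2032 ends with Thursday Mar 25 2032.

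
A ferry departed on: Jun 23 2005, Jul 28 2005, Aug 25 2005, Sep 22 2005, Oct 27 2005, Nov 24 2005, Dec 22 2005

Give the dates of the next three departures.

Jan 26 2006, Feb 23 2006, Mar 23 2006

Gaps: 35, 28, 28, 35, 28, 28 days — a mix of 28 and 35. Every date is a Thursday.
Each is the 4th Thursday of its month.
4th Thursday of January 2006: Jan 26 2006.
February 2006 — 4th Thursday is Feb 23 2006.
4th Thursday of March 2006: Mar 23 2006.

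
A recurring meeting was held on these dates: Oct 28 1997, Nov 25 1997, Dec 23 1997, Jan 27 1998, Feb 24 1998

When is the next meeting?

Mar 24 1998

Gaps: 28, 28, 35, 28 days — a mix of 28 and 35. Every date is a Tuesday.
Each is the 4th Tuesday of its month.
March 1998 — 4th Tuesday is Mar 24 1998.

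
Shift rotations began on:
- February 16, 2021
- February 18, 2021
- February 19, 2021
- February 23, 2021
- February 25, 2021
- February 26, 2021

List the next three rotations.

The gap pattern 2, 1, 4, 2, 1 repeats every 3 events.
These are the Tuesdays, Thursdays and Fridays of each week.
Next Tuesday: March 2, 2021.
The following Thursday is March 4, 2021.
Next Friday: March 5, 2021.

March 2, 2021; March 4, 2021; March 5, 2021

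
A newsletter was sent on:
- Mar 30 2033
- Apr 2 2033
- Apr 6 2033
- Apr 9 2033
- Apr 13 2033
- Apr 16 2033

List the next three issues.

Apr 20 2033, Apr 23 2033, Apr 27 2033

The gap pattern 3, 4, 3, 4, 3 repeats every 2 events.
These are the Wednesdays and Saturdays of each week.
The following Wednesday is Apr 20 2033.
The following Saturday is Apr 23 2033.
The following Wednesday is Apr 27 2033.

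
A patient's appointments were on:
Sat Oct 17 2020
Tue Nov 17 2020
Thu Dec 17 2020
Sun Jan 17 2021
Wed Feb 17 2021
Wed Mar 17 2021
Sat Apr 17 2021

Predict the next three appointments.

The day-of-month is always 17 (31, 30, 31, 31, 28, 31 days between events).
So this recurs on the 17th of each month.
Next: May 2021 → Mon May 17 2021.
Next: June 2021 → Thu Jun 17 2021.
Next: July 2021 → Sat Jul 17 2021.

Mon May 17 2021, Thu Jun 17 2021, Sat Jul 17 2021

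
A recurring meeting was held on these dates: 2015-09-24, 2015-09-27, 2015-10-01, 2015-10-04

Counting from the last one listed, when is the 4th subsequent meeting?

2015-10-18

The gap pattern 3, 4, 3 repeats every 2 events.
These are the Thursdays and Sundays of each week.
Next Thursday: 2015-10-08.
Next Sunday: 2015-10-11.
Next Thursday: 2015-10-15.
Next Sunday: 2015-10-18.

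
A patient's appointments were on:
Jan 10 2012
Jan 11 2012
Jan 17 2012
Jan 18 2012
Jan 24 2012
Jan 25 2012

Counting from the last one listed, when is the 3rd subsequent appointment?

Every event lands on a Tuesday or Wednesday (gaps cycle 1, 6, 1, 6, 1).
So the schedule is: every Tuesday and Wednesday.
The following Tuesday is Jan 31 2012.
The following Wednesday is Feb 1 2012.
Next Tuesday: Feb 7 2012.

Feb 7 2012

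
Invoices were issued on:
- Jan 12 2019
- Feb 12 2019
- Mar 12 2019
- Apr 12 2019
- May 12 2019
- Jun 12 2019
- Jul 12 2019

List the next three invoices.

Aug 12 2019, Sep 12 2019, Oct 12 2019

The day-of-month is always 12 (31, 28, 31, 30, 31, 30 days between events).
So this recurs on the 12th of each month.
August 2019: Aug 12 2019.
Next: September 2019 → Sep 12 2019.
October 2019: Oct 12 2019.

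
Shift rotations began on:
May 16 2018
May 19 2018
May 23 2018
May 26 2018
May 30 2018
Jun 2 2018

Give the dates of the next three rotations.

Jun 6 2018, Jun 9 2018, Jun 13 2018

Every event lands on a Wednesday or Saturday (gaps cycle 3, 4, 3, 4, 3).
So the schedule is: every Wednesday and Saturday.
The following Wednesday is Jun 6 2018.
Next Saturday: Jun 9 2018.
Next Wednesday: Jun 13 2018.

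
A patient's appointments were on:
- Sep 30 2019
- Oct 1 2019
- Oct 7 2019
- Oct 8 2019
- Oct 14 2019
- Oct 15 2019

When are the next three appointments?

Oct 21 2019, Oct 22 2019, Oct 28 2019

Every event lands on a Monday or Tuesday (gaps cycle 1, 6, 1, 6, 1).
So the schedule is: every Monday and Tuesday.
The following Monday is Oct 21 2019.
The following Tuesday is Oct 22 2019.
The following Monday is Oct 28 2019.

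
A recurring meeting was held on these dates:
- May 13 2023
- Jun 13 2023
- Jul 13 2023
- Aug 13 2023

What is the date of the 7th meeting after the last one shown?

Mar 13 2024

Each date is the 13th; the gaps (31, 30, 31) track the month lengths.
The rule is the 13th of each month.
September 2023: Sep 13 2023.
Next: October 2023 → Oct 13 2023.
Next: November 2023 → Nov 13 2023.
Next: December 2023 → Dec 13 2023.
Next: January 2024 → Jan 13 2024.
February 2024: Feb 13 2024.
Next: March 2024 → Mar 13 2024.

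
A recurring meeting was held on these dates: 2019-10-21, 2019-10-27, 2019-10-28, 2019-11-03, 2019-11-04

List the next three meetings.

Every event lands on a Monday or Sunday (gaps cycle 6, 1, 6, 1).
So the schedule is: every Monday and Sunday.
The following Sunday is 2019-11-10.
Next Monday: 2019-11-11.
The following Sunday is 2019-11-17.

2019-11-10, 2019-11-11, 2019-11-17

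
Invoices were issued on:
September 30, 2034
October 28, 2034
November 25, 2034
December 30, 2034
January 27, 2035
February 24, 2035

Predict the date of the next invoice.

These are Saturdays with 28, 28, 35, 28, 28-day gaps.
Each is the final Saturday of its month — September 30, 2034 is past the 28th, so '4th Saturday' doesn't fit.
Last Saturday of March 2035: March 31, 2035.

March 31, 2035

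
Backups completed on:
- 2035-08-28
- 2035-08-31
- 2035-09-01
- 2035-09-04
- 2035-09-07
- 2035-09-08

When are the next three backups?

Every event lands on a Tuesday or Friday or Saturday (gaps cycle 3, 1, 3, 3, 1).
So the schedule is: every Tuesday, Friday and Saturday.
The following Tuesday is 2035-09-11.
Next Friday: 2035-09-14.
Next Saturday: 2035-09-15.

2035-09-11, 2035-09-14, 2035-09-15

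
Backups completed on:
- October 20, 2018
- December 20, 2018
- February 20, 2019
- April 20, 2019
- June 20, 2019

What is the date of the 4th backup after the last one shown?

February 20, 2020

The day-of-month is always 20 (61, 62, 59, 61 days between events).
So this recurs on the 20th of every 2 months.
August 2019: August 20, 2019.
October 2019: October 20, 2019.
Next: December 2019 → December 20, 2019.
February 2020: February 20, 2020.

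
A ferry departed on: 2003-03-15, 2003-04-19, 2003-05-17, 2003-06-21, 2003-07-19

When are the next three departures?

All dates are Saturdays, 35, 28, 35, 28 days apart.
Specifically, the 3rd Saturday of each month.
3rd Saturday of August 2003: 2003-08-16.
September 2003 — 3rd Saturday is 2003-09-20.
3rd Saturday of October 2003: 2003-10-18.

2003-08-16, 2003-09-20, 2003-10-18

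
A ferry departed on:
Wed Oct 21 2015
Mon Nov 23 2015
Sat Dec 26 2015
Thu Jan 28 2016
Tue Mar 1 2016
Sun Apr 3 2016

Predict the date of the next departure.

Fri May 6 2016

The spacing is 33, 33, 33, 33, 33 days — always 33 days.
Sun Apr 3 2016 + 33 days = Fri May 6 2016.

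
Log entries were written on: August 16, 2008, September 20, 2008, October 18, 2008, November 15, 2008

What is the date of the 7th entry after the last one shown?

June 20, 2009

Gaps: 35, 28, 28 days — a mix of 28 and 35. Every date is a Saturday.
Each is the 3rd Saturday of its month.
December 2008 — 3rd Saturday is December 20, 2008.
3rd Saturday of January 2009: January 17, 2009.
3rd Saturday of February 2009: February 21, 2009.
March 2009 — 3rd Saturday is March 21, 2009.
April 2009 — 3rd Saturday is April 18, 2009.
May 2009 — 3rd Saturday is May 16, 2009.
June 2009 — 3rd Saturday is June 20, 2009.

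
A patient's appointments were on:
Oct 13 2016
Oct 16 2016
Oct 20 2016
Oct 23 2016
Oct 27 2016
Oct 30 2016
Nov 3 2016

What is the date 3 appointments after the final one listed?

Gaps: 3, 4, 3, 4, 3, 4 days — not constant, but cyclic with period 2.
The events fall on every Thursday and Sunday.
Next Sunday: Nov 6 2016.
Next Thursday: Nov 10 2016.
The following Sunday is Nov 13 2016.

Nov 13 2016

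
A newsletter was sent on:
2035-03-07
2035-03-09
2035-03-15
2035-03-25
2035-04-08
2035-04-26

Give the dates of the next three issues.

2035-05-18, 2035-06-13, 2035-07-13

Gaps: 2, 6, 10, 14, 18 days — each gap is 4 larger than the previous one.
Next gap: 22 days. 2035-04-26 + 22 days = 2035-05-18.
Next gap: 26 days. 2035-05-18 + 26 days = 2035-06-13.
Next gap: 30 days. 2035-06-13 + 30 days = 2035-07-13.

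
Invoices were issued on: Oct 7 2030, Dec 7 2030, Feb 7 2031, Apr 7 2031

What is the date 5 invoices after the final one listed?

Each date is the 7th; the gaps (61, 62, 59) track the month lengths.
The rule is the 7th of every 2 months.
June 2031: Jun 7 2031.
August 2031: Aug 7 2031.
October 2031: Oct 7 2031.
Next: December 2031 → Dec 7 2031.
February 2032: Feb 7 2032.

Feb 7 2032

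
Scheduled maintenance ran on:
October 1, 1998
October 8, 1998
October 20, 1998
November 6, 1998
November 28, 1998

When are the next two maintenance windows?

Intervals are 7, 12, 17, 22 days — an arithmetic progression with common difference 5.
Next gap: 27 days. November 28, 1998 + 27 days = December 25, 1998.
Next gap: 32 days. December 25, 1998 + 32 days = January 26, 1999.

December 25, 1998; January 26, 1999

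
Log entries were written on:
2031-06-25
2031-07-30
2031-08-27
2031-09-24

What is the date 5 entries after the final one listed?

2032-02-25

These are Wednesdays with 35, 28, 28-day gaps.
Each is the final Wednesday of its month — 2031-07-30 is past the 28th, so '4th Wednesday' doesn't fit.
October 2031 ends with Wednesday 2031-10-29.
November 2031 ends with Wednesday 2031-11-26.
Last Wednesday of December 2031: 2031-12-31.
January 2032 ends with Wednesday 2032-01-28.
Last Wednesday of February 2032: 2032-02-25.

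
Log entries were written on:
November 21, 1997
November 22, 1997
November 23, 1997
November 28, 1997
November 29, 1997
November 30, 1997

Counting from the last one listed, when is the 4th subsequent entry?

December 12, 1997

Every event lands on a Friday or Saturday or Sunday (gaps cycle 1, 1, 5, 1, 1).
So the schedule is: every Friday, Saturday and Sunday.
Next Friday: December 5, 1997.
Next Saturday: December 6, 1997.
The following Sunday is December 7, 1997.
Next Friday: December 12, 1997.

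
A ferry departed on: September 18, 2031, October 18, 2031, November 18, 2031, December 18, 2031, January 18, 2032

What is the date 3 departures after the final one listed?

Each date is the 18th; the gaps (30, 31, 30, 31) track the month lengths.
The rule is the 18th of each month.
Next: February 2032 → February 18, 2032.
March 2032: March 18, 2032.
April 2032: April 18, 2032.

April 18, 2032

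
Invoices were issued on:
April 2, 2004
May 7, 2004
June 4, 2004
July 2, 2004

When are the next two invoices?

These are Fridays at 28- or 35-day spacing (35, 28, 28).
The pattern: 1st Friday of the month.
August 2004 — 1st Friday is August 6, 2004.
1st Friday of September 2004: September 3, 2004.

August 6, 2004; September 3, 2004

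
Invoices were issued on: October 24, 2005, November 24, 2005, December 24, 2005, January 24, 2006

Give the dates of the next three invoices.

Each date is the 24th; the gaps (31, 30, 31) track the month lengths.
The rule is the 24th of each month.
Next: February 2006 → February 24, 2006.
Next: March 2006 → March 24, 2006.
April 2006: April 24, 2006.

February 24, 2006; March 24, 2006; April 24, 2006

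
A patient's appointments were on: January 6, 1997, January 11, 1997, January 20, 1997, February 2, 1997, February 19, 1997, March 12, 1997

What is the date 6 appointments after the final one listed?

October 8, 1997

Intervals are 5, 9, 13, 17, 21 days — an arithmetic progression with common difference 4.
Next gap: 25 days. March 12, 1997 + 25 days = April 6, 1997.
Next gap: 29 days. April 6, 1997 + 29 days = May 5, 1997.
Next gap: 33 days. May 5, 1997 + 33 days = June 7, 1997.
Next gap: 37 days. June 7, 1997 + 37 days = July 14, 1997.
Next gap: 41 days. July 14, 1997 + 41 days = August 24, 1997.
Next gap: 45 days. August 24, 1997 + 45 days = October 8, 1997.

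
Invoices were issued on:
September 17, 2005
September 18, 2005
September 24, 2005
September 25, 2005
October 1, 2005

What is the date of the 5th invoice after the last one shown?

Every event lands on a Saturday or Sunday (gaps cycle 1, 6, 1, 6).
So the schedule is: every Saturday and Sunday.
Next Sunday: October 2, 2005.
Next Saturday: October 8, 2005.
Next Sunday: October 9, 2005.
The following Saturday is October 15, 2005.
The following Sunday is October 16, 2005.

October 16, 2005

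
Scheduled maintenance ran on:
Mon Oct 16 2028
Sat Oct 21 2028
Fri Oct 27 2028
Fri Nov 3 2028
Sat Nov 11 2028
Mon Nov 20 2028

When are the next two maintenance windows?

Thu Nov 30 2028, Mon Dec 11 2028

Gaps: 5, 6, 7, 8, 9 days — each gap is 1 larger than the previous one.
Next gap: 10 days. Mon Nov 20 2028 + 10 days = Thu Nov 30 2028.
Next gap: 11 days. Thu Nov 30 2028 + 11 days = Mon Dec 11 2028.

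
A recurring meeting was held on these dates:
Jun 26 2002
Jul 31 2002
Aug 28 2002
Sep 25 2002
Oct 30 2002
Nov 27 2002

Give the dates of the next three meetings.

All Wednesdays; the gaps (35, 28, 28, 35, 28) vary with month length.
This is the last Wednesday of each month.
Last Wednesday of December 2002: Dec 25 2002.
January 2003 ends with Wednesday Jan 29 2003.
February 2003 ends with Wednesday Feb 26 2003.

Dec 25 2002, Jan 29 2003, Feb 26 2003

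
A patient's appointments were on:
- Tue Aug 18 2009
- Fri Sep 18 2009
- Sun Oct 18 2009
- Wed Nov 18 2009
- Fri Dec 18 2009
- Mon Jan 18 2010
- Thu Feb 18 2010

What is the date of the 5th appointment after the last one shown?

Sun Jul 18 2010

Each date is the 18th; the gaps (31, 30, 31, 30, 31, 31) track the month lengths.
The rule is the 18th of each month.
March 2010: Thu Mar 18 2010.
Next: April 2010 → Sun Apr 18 2010.
May 2010: Tue May 18 2010.
Next: June 2010 → Fri Jun 18 2010.
July 2010: Sun Jul 18 2010.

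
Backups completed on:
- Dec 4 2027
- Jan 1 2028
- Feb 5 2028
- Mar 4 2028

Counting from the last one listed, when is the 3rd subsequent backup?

Jun 3 2028

Gaps: 28, 35, 28 days — a mix of 28 and 35. Every date is a Saturday.
Each is the 1st Saturday of its month.
April 2028 — 1st Saturday is Apr 1 2028.
May 2028 — 1st Saturday is May 6 2028.
June 2028 — 1st Saturday is Jun 3 2028.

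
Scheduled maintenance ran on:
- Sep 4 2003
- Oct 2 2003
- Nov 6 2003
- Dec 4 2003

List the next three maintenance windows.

Gaps: 28, 35, 28 days — a mix of 28 and 35. Every date is a Thursday.
Each is the 1st Thursday of its month.
1st Thursday of January 2004: Jan 1 2004.
1st Thursday of February 2004: Feb 5 2004.
1st Thursday of March 2004: Mar 4 2004.

Jan 1 2004, Feb 5 2004, Mar 4 2004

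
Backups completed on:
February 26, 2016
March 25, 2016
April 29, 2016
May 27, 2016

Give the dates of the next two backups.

June 24, 2016; July 29, 2016

Every date is a Friday; gaps 28, 35, 28 days.
Each is the last Friday of its month (at least one falls on the 29th or later, ruling out '4th Friday').
June 2016 ends with Friday June 24, 2016.
July 2016 ends with Friday July 29, 2016.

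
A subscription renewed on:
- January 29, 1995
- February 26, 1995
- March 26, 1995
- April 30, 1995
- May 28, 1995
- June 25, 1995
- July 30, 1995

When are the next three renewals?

August 27, 1995; September 24, 1995; October 29, 1995

Every date is a Sunday; gaps 28, 28, 35, 28, 28, 35 days.
Each is the last Sunday of its month (at least one falls on the 29th or later, ruling out '4th Sunday').
August 1995 ends with Sunday August 27, 1995.
Last Sunday of September 1995: September 24, 1995.
October 1995 ends with Sunday October 29, 1995.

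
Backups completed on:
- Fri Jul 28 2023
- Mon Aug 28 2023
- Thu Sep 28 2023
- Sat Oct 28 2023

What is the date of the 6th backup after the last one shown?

The day-of-month is always 28 (31, 31, 30 days between events).
So this recurs on the 28th of each month.
Next: November 2023 → Tue Nov 28 2023.
Next: December 2023 → Thu Dec 28 2023.
January 2024: Sun Jan 28 2024.
Next: February 2024 → Wed Feb 28 2024.
March 2024: Thu Mar 28 2024.
Next: April 2024 → Sun Apr 28 2024.

Sun Apr 28 2024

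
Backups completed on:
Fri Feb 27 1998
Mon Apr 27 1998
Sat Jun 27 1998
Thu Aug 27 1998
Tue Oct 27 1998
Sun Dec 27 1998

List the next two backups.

The day-of-month is always 27 (59, 61, 61, 61, 61 days between events).
So this recurs on the 27th of every 2 months.
Next: February 1999 → Sat Feb 27 1999.
Next: April 1999 → Tue Apr 27 1999.

Sat Feb 27 1999, Tue Apr 27 1999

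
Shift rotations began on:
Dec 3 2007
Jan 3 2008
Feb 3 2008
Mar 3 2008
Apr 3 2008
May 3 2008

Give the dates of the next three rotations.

The day-of-month is always 3 (31, 31, 29, 31, 30 days between events).
So this recurs on the 3rd of each month.
June 2008: Jun 3 2008.
July 2008: Jul 3 2008.
Next: August 2008 → Aug 3 2008.

Jun 3 2008, Jul 3 2008, Aug 3 2008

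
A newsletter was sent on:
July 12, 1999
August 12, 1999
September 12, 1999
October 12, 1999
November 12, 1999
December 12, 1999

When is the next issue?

January 12, 2000

Gaps: 31, 31, 30, 31, 30 days — not constant. Every event is on the 12th of the month.
Pattern: the 12th of each month.
January 2000: January 12, 2000.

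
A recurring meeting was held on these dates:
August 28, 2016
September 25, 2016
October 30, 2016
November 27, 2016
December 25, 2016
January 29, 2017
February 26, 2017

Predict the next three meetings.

March 26, 2017; April 30, 2017; May 28, 2017

These are Sundays with 28, 35, 28, 28, 35, 28-day gaps.
Each is the final Sunday of its month — October 30, 2016 is past the 28th, so '4th Sunday' doesn't fit.
Last Sunday of March 2017: March 26, 2017.
Last Sunday of April 2017: April 30, 2017.
Last Sunday of May 2017: May 28, 2017.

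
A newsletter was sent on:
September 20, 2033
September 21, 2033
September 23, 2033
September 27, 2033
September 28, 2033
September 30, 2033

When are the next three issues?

The gap pattern 1, 2, 4, 1, 2 repeats every 3 events.
These are the Tuesdays, Wednesdays and Fridays of each week.
The following Tuesday is October 4, 2033.
Next Wednesday: October 5, 2033.
The following Friday is October 7, 2033.

October 4, 2033; October 5, 2033; October 7, 2033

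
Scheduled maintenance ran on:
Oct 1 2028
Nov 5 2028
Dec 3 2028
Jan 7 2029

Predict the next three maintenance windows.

Gaps: 35, 28, 35 days — a mix of 28 and 35. Every date is a Sunday.
Each is the 1st Sunday of its month.
February 2029 — 1st Sunday is Feb 4 2029.
1st Sunday of March 2029: Mar 4 2029.
April 2029 — 1st Sunday is Apr 1 2029.

Feb 4 2029, Mar 4 2029, Apr 1 2029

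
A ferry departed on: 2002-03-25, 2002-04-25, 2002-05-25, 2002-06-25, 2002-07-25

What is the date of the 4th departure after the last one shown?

Gaps: 31, 30, 31, 30 days — not constant. Every event is on the 25th of the month.
Pattern: the 25th of each month.
August 2002: 2002-08-25.
Next: September 2002 → 2002-09-25.
October 2002: 2002-10-25.
November 2002: 2002-11-25.

2002-11-25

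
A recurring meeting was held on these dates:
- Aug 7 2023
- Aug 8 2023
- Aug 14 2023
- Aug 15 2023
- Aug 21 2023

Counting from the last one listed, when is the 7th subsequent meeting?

Sep 12 2023

The gap pattern 1, 6, 1, 6 repeats every 2 events.
These are the Mondays and Tuesdays of each week.
The following Tuesday is Aug 22 2023.
Next Monday: Aug 28 2023.
Next Tuesday: Aug 29 2023.
Next Monday: Sep 4 2023.
The following Tuesday is Sep 5 2023.
Next Monday: Sep 11 2023.
Next Tuesday: Sep 12 2023.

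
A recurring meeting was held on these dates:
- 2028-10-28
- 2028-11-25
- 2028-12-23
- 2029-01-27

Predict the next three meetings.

All dates are Saturdays, 28, 28, 35 days apart.
Specifically, the 4th Saturday of each month.
February 2029 — 4th Saturday is 2029-02-24.
4th Saturday of March 2029: 2029-03-24.
April 2029 — 4th Saturday is 2029-04-28.

2029-02-24, 2029-03-24, 2029-04-28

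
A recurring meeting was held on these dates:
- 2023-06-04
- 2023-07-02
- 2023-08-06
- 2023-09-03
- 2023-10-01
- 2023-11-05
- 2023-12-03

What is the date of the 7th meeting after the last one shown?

2024-07-07

All dates are Sundays, 28, 35, 28, 28, 35, 28 days apart.
Specifically, the 1st Sunday of each month.
January 2024 — 1st Sunday is 2024-01-07.
February 2024 — 1st Sunday is 2024-02-04.
1st Sunday of March 2024: 2024-03-03.
1st Sunday of April 2024: 2024-04-07.
1st Sunday of May 2024: 2024-05-05.
June 2024 — 1st Sunday is 2024-06-02.
July 2024 — 1st Sunday is 2024-07-07.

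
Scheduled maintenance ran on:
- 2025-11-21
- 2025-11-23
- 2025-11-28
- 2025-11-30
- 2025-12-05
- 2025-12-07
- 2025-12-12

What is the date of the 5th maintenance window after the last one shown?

2025-12-28

Every event lands on a Friday or Sunday (gaps cycle 2, 5, 2, 5, 2, 5).
So the schedule is: every Friday and Sunday.
Next Sunday: 2025-12-14.
Next Friday: 2025-12-19.
Next Sunday: 2025-12-21.
Next Friday: 2025-12-26.
Next Sunday: 2025-12-28.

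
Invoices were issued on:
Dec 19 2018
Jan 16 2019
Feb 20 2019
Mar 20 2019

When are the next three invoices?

Apr 17 2019, May 15 2019, Jun 19 2019

These are Wednesdays at 28- or 35-day spacing (28, 35, 28).
The pattern: 3rd Wednesday of the month.
April 2019 — 3rd Wednesday is Apr 17 2019.
3rd Wednesday of May 2019: May 15 2019.
3rd Wednesday of June 2019: Jun 19 2019.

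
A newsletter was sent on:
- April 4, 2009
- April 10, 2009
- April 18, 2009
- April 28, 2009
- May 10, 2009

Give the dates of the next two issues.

The spacing grows by 2 each time: 6, 8, 10, 12 days.
Next gap: 14 days. May 10, 2009 + 14 days = May 24, 2009.
Next gap: 16 days. May 24, 2009 + 16 days = June 9, 2009.

May 24, 2009; June 9, 2009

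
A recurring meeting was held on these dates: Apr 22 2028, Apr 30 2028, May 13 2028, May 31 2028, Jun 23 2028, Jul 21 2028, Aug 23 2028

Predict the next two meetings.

Intervals are 8, 13, 18, 23, 28, 33 days — an arithmetic progression with common difference 5.
Next gap: 38 days. Aug 23 2028 + 38 days = Sep 30 2028.
Next gap: 43 days. Sep 30 2028 + 43 days = Nov 12 2028.

Sep 30 2028, Nov 12 2028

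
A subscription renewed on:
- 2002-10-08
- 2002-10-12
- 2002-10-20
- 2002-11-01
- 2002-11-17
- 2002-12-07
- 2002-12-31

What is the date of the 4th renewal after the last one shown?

2003-05-16

The spacing grows by 4 each time: 4, 8, 12, 16, 20, 24 days.
Next gap: 28 days. 2002-12-31 + 28 days = 2003-01-28.
Next gap: 32 days. 2003-01-28 + 32 days = 2003-03-01.
Next gap: 36 days. 2003-03-01 + 36 days = 2003-04-06.
Next gap: 40 days. 2003-04-06 + 40 days = 2003-05-16.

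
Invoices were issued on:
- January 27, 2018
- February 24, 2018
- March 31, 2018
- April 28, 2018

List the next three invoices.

May 26, 2018; June 30, 2018; July 28, 2018

Every date is a Saturday; gaps 28, 35, 28 days.
Each is the last Saturday of its month (at least one falls on the 29th or later, ruling out '4th Saturday').
May 2018 ends with Saturday May 26, 2018.
June 2018 ends with Saturday June 30, 2018.
Last Saturday of July 2018: July 28, 2018.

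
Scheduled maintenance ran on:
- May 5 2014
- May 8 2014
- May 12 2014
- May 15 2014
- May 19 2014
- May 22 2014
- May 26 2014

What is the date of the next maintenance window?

Gaps: 3, 4, 3, 4, 3, 4 days — not constant, but cyclic with period 2.
The events fall on every Monday and Thursday.
Next Thursday: May 29 2014.

May 29 2014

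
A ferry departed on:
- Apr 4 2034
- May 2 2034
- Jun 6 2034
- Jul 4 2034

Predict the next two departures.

Aug 1 2034, Sep 5 2034

These are Tuesdays at 28- or 35-day spacing (28, 35, 28).
The pattern: 1st Tuesday of the month.
August 2034 — 1st Tuesday is Aug 1 2034.
September 2034 — 1st Tuesday is Sep 5 2034.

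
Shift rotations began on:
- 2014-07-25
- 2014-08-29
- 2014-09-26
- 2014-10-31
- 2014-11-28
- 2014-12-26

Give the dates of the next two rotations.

2015-01-30, 2015-02-27

These are Fridays with 35, 28, 35, 28, 28-day gaps.
Each is the final Friday of its month — 2014-08-29 is past the 28th, so '4th Friday' doesn't fit.
Last Friday of January 2015: 2015-01-30.
February 2015 ends with Friday 2015-02-27.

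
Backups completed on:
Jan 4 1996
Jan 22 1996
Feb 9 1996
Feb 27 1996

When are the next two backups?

Gaps between consecutive events: 18, 18, 18 days — a constant 18-day interval.
Feb 27 1996 + 18 days = Mar 16 1996.
Mar 16 1996 + 18 days = Apr 3 1996.

Mar 16 1996, Apr 3 1996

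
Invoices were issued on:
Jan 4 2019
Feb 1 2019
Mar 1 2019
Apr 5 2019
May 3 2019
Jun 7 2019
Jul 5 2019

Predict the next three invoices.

All dates are Fridays, 28, 28, 35, 28, 35, 28 days apart.
Specifically, the 1st Friday of each month.
August 2019 — 1st Friday is Aug 2 2019.
September 2019 — 1st Friday is Sep 6 2019.
1st Friday of October 2019: Oct 4 2019.

Aug 2 2019, Sep 6 2019, Oct 4 2019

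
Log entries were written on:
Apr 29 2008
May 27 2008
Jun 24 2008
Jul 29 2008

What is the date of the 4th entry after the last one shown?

These are Tuesdays with 28, 28, 35-day gaps.
Each is the final Tuesday of its month — Apr 29 2008 is past the 28th, so '4th Tuesday' doesn't fit.
August 2008 ends with Tuesday Aug 26 2008.
Last Tuesday of September 2008: Sep 30 2008.
October 2008 ends with Tuesday Oct 28 2008.
November 2008 ends with Tuesday Nov 25 2008.

Nov 25 2008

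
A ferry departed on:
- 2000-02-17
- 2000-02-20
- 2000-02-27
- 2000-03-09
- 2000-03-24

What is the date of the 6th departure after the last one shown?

Gaps: 3, 7, 11, 15 days — each gap is 4 larger than the previous one.
Next gap: 19 days. 2000-03-24 + 19 days = 2000-04-12.
Next gap: 23 days. 2000-04-12 + 23 days = 2000-05-05.
Next gap: 27 days. 2000-05-05 + 27 days = 2000-06-01.
Next gap: 31 days. 2000-06-01 + 31 days = 2000-07-02.
Next gap: 35 days. 2000-07-02 + 35 days = 2000-08-06.
Next gap: 39 days. 2000-08-06 + 39 days = 2000-09-14.

2000-09-14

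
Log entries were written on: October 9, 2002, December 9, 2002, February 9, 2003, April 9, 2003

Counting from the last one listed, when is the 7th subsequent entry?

Gaps: 61, 62, 59 days — not constant. Every event is on the 9th of the month.
Pattern: the 9th of every 2 months.
June 2003: June 9, 2003.
Next: August 2003 → August 9, 2003.
October 2003: October 9, 2003.
December 2003: December 9, 2003.
Next: February 2004 → February 9, 2004.
Next: April 2004 → April 9, 2004.
Next: June 2004 → June 9, 2004.

June 9, 2004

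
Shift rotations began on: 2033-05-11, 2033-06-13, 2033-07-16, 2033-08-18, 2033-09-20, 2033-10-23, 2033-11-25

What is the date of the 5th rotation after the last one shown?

The spacing is 33, 33, 33, 33, 33, 33 days — always 33 days.
2033-11-25 + 33 days = 2033-12-28.
2033-12-28 + 33 days = 2034-01-30.
2034-01-30 + 33 days = 2034-03-04.
2034-03-04 + 33 days = 2034-04-06.
2034-04-06 + 33 days = 2034-05-09.

2034-05-09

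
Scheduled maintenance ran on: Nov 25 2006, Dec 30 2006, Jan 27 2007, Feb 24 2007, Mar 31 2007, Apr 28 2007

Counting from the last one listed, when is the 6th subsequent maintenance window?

These are Saturdays with 35, 28, 28, 35, 28-day gaps.
Each is the final Saturday of its month — Dec 30 2006 is past the 28th, so '4th Saturday' doesn't fit.
Last Saturday of May 2007: May 26 2007.
Last Saturday of June 2007: Jun 30 2007.
July 2007 ends with Saturday Jul 28 2007.
August 2007 ends with Saturday Aug 25 2007.
September 2007 ends with Saturday Sep 29 2007.
Last Saturday of October 2007: Oct 27 2007.

Oct 27 2007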